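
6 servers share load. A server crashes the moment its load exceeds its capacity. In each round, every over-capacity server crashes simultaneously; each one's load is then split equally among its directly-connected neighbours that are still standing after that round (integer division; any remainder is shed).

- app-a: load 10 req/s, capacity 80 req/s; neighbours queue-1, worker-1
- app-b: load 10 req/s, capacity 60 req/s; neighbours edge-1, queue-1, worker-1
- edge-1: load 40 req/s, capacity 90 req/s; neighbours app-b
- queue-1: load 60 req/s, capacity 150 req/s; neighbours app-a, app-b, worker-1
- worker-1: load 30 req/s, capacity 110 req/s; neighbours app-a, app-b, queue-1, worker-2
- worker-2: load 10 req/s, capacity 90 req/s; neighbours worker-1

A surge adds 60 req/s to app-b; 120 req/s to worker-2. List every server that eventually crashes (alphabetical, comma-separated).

app-a, app-b, queue-1, worker-1, worker-2

Round 1 — app-b at 70 > 60; worker-2 at 130 > 90. app-b, worker-2 crash.
  app-b sheds 70 req/s to edge-1, queue-1, worker-1: 23 each (1 lost).
    edge-1: 40+23 = 63 ≤ 90
    queue-1: 60+23 = 83 ≤ 150
    worker-1: 30+23 = 53 ≤ 110
  worker-2 sheds 130 req/s to worker-1: 130 each.
    worker-1: 53+130 = 183 > 110
Round 2 — worker-1 crashes.
  worker-1 sheds 183 req/s to app-a, queue-1: 91 each (1 lost).
    app-a: 10+91 = 101 > 80
    queue-1: 83+91 = 174 > 150
Round 3 — app-a, queue-1 crash.
  app-a sheds 101 req/s: no online neighbours, lost.
  queue-1 sheds 174 req/s: no online neighbours, lost.
No further crashes.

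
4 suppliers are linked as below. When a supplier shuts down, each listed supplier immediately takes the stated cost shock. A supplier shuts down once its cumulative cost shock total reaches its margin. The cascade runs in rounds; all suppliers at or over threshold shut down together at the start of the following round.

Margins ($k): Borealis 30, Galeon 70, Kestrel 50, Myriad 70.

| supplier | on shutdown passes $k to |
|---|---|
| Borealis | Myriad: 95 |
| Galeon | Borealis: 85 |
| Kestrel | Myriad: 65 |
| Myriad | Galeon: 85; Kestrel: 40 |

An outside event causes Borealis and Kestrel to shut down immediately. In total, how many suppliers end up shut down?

Round 1 — Borealis, Kestrel shut down (initial).
  Myriad: +95+65 → 160 ≥ 70
Round 2 — Myriad shuts down.
  Galeon: +85 → 85 ≥ 70
Round 3 — Galeon shuts down.
No further shutdowns.

4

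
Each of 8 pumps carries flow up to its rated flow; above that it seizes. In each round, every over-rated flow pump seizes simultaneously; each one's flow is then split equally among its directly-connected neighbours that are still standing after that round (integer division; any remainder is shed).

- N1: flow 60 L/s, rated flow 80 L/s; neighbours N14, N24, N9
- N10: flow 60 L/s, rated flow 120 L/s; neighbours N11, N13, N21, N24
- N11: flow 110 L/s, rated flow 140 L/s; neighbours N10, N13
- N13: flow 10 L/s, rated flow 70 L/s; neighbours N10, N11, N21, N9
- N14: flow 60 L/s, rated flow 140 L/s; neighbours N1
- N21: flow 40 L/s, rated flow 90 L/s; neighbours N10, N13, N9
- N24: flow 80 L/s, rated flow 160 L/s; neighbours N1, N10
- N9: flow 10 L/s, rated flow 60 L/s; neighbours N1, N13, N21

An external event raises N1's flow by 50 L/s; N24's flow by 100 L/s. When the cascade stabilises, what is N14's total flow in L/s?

115

Round 1 — N1 at 110 > 80; N24 at 180 > 160. N1, N24 seize.
  N1 sheds 110 L/s to N14, N9: 55 each.
    N14: 60+55 = 115 ≤ 140
    N9: 10+55 = 65 > 60
  N24 sheds 180 L/s to N10: 180 each.
    N10: 60+180 = 240 > 120
Round 2 — N10, N9 seize.
  N10 sheds 240 L/s to N11, N13, N21: 80 each.
    N11: 110+80 = 190 > 140
    N13: 10+80 = 90 > 70
    N21: 40+80 = 120 > 90
  N9 sheds 65 L/s to N13, N21: 32 each (1 lost).
    N13: 90+32 = 122 > 70
    N21: 120+32 = 152 > 90
Round 3 — N11, N13, N21 seize.
  N11 sheds 190 L/s: no online neighbours, lost.
  N13 sheds 122 L/s: no online neighbours, lost.
  N21 sheds 152 L/s: no online neighbours, lost.
No further seizures.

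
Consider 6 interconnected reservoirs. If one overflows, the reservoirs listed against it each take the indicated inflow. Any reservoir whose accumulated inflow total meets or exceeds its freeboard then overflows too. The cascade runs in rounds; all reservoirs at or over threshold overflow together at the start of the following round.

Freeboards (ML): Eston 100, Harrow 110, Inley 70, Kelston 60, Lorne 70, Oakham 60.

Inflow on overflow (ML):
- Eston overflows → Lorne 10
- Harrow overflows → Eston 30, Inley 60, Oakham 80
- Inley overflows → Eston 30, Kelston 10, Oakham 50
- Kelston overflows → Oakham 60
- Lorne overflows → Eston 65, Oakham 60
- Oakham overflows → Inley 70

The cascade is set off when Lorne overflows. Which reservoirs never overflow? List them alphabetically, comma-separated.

Eston, Harrow, Kelston

Round 1 — Lorne overflows (initial).
  Eston: +65 → 65 < 100
  Oakham: +60 → 60 ≥ 60
Round 2 — Oakham overflows.
  Inley: +70 → 70 ≥ 70
Round 3 — Inley overflows.
  Eston: +30 → 95 < 100
  Kelston: +10 → 10 < 60
No further overflows.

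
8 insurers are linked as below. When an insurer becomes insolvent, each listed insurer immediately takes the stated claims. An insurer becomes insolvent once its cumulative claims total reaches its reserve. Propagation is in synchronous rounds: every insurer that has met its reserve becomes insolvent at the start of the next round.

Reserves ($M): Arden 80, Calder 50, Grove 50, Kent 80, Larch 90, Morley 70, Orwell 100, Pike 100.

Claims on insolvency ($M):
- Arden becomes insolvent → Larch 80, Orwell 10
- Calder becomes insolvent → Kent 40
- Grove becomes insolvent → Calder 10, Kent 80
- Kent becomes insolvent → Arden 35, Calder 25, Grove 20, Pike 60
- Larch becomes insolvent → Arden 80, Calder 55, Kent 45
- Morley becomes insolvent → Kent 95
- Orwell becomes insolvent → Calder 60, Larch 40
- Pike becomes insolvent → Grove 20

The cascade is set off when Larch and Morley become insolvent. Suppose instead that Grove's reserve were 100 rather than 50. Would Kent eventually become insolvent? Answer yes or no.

With Grove's reserve at 100:
Round 1 — Larch, Morley become insolvent (initial).
  Arden: +80 → 80 ≥ 80
  Calder: +55 → 55 ≥ 50
  Kent: +45+95 → 140 ≥ 80
Round 2 — Arden, Calder, Kent become insolvent.
  Grove: +20 → 20 < 100
  Orwell: +10 → 10 < 100
  Pike: +60 → 60 < 100
No further insolvencies.

yes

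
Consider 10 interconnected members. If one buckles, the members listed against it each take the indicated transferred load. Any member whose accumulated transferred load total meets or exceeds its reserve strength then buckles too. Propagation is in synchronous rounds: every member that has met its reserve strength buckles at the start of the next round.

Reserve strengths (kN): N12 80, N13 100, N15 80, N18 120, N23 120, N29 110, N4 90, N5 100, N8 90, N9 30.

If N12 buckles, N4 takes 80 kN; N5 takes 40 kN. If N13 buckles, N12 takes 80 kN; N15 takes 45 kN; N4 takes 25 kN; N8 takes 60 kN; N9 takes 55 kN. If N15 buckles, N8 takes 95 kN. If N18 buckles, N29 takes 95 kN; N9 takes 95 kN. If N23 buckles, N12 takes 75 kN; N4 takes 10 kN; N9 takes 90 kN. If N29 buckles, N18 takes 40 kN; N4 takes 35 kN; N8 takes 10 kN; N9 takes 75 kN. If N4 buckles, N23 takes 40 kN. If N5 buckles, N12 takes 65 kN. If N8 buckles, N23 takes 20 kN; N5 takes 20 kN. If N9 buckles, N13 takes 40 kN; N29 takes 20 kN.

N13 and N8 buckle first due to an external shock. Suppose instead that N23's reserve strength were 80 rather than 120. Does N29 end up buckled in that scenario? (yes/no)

no

With N23's reserve strength at 80:
Round 1 — N13, N8 buckle (initial).
  N12: +80 → 80 ≥ 80
  N15: +45 → 45 < 80
  N23: +20 → 20 < 80
  N4: +25 → 25 < 90
  N5: +20 → 20 < 100
  N9: +55 → 55 ≥ 30
Round 2 — N12, N9 buckle.
  N29: +20 → 20 < 110
  N4: +80 → 105 ≥ 90
  N5: +40 → 60 < 100
Round 3 — N4 buckles.
  N23: +40 → 60 < 80
No further bucklings.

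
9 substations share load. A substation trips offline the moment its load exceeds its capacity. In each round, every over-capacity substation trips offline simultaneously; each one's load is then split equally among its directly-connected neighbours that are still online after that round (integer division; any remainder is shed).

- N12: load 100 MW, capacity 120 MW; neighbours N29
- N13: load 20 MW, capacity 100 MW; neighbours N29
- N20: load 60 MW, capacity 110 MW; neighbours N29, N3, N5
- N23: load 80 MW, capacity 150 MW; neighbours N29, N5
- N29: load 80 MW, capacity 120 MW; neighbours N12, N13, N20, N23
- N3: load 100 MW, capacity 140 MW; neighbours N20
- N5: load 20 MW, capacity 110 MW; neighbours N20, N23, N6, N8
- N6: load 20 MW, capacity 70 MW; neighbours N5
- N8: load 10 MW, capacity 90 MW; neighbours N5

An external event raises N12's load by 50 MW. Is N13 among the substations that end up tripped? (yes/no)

Round 1 — N12 at 150 > 120. N12 trips offline.
  N12 sheds 150 MW to N29: 150 each.
    N29: 80+150 = 230 > 120
Round 2 — N29 trips offline.
  N29 sheds 230 MW to N13, N20, N23: 76 each (2 lost).
    N13: 20+76 = 96 ≤ 100
    N20: 60+76 = 136 > 110
    N23: 80+76 = 156 > 150
Round 3 — N20, N23 trip offline.
  N20 sheds 136 MW to N3, N5: 68 each.
    N3: 100+68 = 168 > 140
    N5: 20+68 = 88 ≤ 110
  N23 sheds 156 MW to N5: 156 each.
    N5: 88+156 = 244 > 110
Round 4 — N3, N5 trip offline.
  N3 sheds 168 MW: no online neighbours, lost.
  N5 sheds 244 MW to N6, N8: 122 each.
    N6: 20+122 = 142 > 70
    N8: 10+122 = 132 > 90
Round 5 — N6, N8 trip offline.
  N6 sheds 142 MW: no online neighbours, lost.
  N8 sheds 132 MW: no online neighbours, lost.
No further trips.

no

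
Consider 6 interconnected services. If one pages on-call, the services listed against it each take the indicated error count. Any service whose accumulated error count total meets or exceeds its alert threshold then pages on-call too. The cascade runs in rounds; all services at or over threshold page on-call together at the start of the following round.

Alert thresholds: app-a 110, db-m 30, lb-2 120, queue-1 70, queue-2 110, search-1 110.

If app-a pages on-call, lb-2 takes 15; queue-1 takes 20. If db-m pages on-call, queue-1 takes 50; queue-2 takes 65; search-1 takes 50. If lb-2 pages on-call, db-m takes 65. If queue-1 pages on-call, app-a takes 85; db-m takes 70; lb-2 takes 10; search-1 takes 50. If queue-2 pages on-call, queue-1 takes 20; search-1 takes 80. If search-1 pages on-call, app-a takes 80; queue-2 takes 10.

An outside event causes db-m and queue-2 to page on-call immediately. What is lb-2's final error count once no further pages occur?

Round 1 — db-m, queue-2 page on-call (initial).
  queue-1: +50+20 → 70 ≥ 70
  search-1: +50+80 → 130 ≥ 110
Round 2 — queue-1, search-1 page on-call.
  app-a: +85+80 → 165 ≥ 110
  lb-2: +10 → 10 < 120
Round 3 — app-a pages on-call.
  lb-2: +15 → 25 < 120
No further pages.

25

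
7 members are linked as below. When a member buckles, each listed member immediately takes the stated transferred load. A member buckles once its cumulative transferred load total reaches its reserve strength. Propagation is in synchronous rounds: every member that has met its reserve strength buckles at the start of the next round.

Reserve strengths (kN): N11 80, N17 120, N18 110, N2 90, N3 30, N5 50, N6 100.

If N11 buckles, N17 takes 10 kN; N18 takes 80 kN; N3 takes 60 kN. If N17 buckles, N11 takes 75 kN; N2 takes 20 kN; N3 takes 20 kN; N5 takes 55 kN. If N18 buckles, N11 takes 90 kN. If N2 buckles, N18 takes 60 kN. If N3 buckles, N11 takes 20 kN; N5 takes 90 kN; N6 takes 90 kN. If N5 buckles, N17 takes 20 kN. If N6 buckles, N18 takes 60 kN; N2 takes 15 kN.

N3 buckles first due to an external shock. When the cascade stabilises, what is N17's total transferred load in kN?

Round 1 — N3 buckles (initial).
  N11: +20 → 20 < 80
  N5: +90 → 90 ≥ 50
  N6: +90 → 90 < 100
Round 2 — N5 buckles.
  N17: +20 → 20 < 120
No further bucklings.

20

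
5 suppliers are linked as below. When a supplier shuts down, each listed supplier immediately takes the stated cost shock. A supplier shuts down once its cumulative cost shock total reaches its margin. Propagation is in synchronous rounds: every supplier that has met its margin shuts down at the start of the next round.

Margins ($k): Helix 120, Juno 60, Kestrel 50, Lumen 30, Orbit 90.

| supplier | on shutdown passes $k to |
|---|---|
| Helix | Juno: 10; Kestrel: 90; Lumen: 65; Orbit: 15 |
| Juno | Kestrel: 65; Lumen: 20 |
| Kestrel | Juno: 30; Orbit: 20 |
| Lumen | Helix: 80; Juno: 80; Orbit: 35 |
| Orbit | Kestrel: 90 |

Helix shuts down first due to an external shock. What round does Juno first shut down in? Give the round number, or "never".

3

Round 1 — Helix shuts down (initial).
  Juno: +10 → 10 < 60
  Kestrel: +90 → 90 ≥ 50
  Lumen: +65 → 65 ≥ 30
  Orbit: +15 → 15 < 90
Round 2 — Kestrel, Lumen shut down.
  Juno: +30+80 → 120 ≥ 60
  Orbit: +20+35 → 70 < 90
Round 3 — Juno shuts down.
No further shutdowns.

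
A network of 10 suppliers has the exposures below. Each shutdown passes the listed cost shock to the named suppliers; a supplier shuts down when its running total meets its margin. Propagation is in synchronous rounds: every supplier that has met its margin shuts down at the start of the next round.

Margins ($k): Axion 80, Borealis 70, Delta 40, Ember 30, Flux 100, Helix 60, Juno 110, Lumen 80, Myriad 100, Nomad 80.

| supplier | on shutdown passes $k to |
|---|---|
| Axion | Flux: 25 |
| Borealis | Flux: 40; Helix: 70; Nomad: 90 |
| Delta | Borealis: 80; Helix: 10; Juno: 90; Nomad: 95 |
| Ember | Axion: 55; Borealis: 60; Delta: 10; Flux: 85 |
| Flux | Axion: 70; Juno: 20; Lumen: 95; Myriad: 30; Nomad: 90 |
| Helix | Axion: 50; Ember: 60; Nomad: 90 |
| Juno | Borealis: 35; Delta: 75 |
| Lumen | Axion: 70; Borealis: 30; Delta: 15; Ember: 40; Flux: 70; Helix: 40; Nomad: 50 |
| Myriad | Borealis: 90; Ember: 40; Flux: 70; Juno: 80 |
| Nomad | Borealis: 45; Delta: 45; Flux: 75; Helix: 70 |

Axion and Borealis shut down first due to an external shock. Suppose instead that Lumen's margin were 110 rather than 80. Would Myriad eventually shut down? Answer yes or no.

no

With Lumen's margin at 110:
Round 1 — Axion, Borealis shut down (initial).
  Flux: +25+40 → 65 < 100
  Helix: +70 → 70 ≥ 60
  Nomad: +90 → 90 ≥ 80
Round 2 — Helix, Nomad shut down.
  Delta: +45 → 45 ≥ 40
  Ember: +60 → 60 ≥ 30
  Flux: +75 → 140 ≥ 100
Round 3 — Delta, Ember, Flux shut down.
  Juno: +90+20 → 110 ≥ 110
  Lumen: +95 → 95 < 110
  Myriad: +30 → 30 < 100
Round 4 — Juno shuts down.
No further shutdowns.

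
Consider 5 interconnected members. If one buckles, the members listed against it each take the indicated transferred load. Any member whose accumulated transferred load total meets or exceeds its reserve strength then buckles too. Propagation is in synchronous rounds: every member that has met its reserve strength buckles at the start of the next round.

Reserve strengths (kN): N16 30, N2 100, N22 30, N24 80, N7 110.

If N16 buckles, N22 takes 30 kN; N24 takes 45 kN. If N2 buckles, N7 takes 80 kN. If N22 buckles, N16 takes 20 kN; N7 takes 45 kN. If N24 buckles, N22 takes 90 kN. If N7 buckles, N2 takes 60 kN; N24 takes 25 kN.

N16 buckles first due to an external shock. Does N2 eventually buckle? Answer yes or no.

no

Round 1 — N16 buckles (initial).
  N22: +30 → 30 ≥ 30
  N24: +45 → 45 < 80
Round 2 — N22 buckles.
  N7: +45 → 45 < 110
No further bucklings.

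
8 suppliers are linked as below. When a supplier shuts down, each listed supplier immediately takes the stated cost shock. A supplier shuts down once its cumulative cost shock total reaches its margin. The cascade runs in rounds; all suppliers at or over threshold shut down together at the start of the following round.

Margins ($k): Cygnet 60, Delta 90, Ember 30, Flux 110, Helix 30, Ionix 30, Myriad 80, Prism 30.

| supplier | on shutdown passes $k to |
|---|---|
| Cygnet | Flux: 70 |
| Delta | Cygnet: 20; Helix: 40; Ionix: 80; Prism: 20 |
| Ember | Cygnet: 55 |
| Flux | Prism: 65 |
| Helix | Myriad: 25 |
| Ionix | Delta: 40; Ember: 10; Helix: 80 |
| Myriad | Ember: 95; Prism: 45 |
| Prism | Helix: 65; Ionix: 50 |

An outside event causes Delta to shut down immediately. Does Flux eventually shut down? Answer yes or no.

Round 1 — Delta shuts down (initial).
  Cygnet: +20 → 20 < 60
  Helix: +40 → 40 ≥ 30
  Ionix: +80 → 80 ≥ 30
  Prism: +20 → 20 < 30
Round 2 — Helix, Ionix shut down.
  Ember: +10 → 10 < 30
  Myriad: +25 → 25 < 80
No further shutdowns.

no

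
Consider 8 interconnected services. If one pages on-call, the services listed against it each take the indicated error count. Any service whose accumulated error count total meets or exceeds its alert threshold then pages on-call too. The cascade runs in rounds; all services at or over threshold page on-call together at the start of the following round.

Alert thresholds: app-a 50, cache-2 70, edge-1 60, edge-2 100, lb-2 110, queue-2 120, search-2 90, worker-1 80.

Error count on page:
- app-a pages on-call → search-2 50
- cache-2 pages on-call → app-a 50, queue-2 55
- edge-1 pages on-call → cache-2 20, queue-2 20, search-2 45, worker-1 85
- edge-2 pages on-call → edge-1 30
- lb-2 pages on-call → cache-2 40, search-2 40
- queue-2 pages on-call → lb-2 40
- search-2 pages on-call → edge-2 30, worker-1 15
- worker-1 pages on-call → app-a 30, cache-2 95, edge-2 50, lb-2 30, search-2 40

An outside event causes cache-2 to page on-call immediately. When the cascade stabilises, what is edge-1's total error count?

Round 1 — cache-2 pages on-call (initial).
  app-a: +50 → 50 ≥ 50
  queue-2: +55 → 55 < 120
Round 2 — app-a pages on-call.
  search-2: +50 → 50 < 90
No further pages.

0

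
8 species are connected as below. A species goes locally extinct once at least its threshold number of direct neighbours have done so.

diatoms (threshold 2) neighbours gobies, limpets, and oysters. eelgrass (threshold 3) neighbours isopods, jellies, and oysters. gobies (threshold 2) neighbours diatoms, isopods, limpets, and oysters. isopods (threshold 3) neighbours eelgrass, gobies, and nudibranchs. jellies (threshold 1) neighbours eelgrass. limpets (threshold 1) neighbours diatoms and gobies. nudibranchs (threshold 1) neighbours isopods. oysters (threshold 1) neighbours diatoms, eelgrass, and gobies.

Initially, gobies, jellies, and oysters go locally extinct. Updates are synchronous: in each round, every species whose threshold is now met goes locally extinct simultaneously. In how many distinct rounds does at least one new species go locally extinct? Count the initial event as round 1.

Round 1 — gobies, jellies, oysters go locally extinct (initial).
Round 2 — checking thresholds:
  diatoms: 2 of 3 neighbours ≥ 2, goes locally extinct.
  eelgrass: 2 of 3 neighbours < 3, not yet.
  isopods: 1 of 3 neighbours < 3, not yet.
  limpets: 1 of 2 neighbours ≥ 1, goes locally extinct.
Round 3 — no new extinctions; cascade stops.

2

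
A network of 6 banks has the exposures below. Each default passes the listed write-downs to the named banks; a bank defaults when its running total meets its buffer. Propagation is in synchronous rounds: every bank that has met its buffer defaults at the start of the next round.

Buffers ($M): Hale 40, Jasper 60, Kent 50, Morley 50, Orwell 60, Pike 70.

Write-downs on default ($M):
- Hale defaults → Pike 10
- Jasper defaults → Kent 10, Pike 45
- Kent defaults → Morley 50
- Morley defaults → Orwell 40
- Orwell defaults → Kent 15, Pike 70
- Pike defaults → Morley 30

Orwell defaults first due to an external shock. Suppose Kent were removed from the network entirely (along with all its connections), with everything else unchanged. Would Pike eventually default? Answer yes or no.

With Kent removed:
Round 1 — Orwell defaults (initial).
  Pike: +70 → 70 ≥ 70
Round 2 — Pike defaults.
  Morley: +30 → 30 < 50
No further defaults.

yes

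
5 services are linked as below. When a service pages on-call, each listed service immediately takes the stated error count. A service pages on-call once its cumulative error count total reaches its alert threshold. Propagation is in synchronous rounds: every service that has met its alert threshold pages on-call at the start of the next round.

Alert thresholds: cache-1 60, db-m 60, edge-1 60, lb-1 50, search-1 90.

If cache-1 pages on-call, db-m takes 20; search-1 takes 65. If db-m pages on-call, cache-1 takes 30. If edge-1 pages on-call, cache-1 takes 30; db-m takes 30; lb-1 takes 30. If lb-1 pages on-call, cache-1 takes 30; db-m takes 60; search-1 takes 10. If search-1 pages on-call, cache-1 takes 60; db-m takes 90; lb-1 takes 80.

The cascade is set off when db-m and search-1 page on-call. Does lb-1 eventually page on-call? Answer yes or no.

Round 1 — db-m, search-1 page on-call (initial).
  cache-1: +30+60 → 90 ≥ 60
  lb-1: +80 → 80 ≥ 50
Round 2 — cache-1, lb-1 page on-call.
No further pages.

yes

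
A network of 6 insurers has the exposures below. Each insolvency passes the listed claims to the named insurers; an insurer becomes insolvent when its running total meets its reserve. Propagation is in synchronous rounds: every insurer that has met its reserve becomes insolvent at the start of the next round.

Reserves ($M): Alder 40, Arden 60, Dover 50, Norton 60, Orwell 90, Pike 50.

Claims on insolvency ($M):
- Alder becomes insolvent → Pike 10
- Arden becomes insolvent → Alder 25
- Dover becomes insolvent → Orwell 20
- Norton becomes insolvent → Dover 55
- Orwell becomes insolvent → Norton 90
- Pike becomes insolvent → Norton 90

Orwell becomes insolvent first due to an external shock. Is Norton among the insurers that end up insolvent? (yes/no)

yes

Round 1 — Orwell becomes insolvent (initial).
  Norton: +90 → 90 ≥ 60
Round 2 — Norton becomes insolvent.
  Dover: +55 → 55 ≥ 50
Round 3 — Dover becomes insolvent.
No further insolvencies.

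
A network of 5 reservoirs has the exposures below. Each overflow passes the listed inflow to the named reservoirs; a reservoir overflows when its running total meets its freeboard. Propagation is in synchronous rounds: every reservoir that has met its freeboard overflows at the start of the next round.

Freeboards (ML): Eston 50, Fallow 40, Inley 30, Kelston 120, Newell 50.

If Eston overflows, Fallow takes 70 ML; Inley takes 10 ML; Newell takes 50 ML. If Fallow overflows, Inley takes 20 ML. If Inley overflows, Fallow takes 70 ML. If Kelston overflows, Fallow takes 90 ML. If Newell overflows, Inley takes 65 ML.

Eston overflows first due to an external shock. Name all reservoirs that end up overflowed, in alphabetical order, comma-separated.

Round 1 — Eston overflows (initial).
  Fallow: +70 → 70 ≥ 40
  Inley: +10 → 10 < 30
  Newell: +50 → 50 ≥ 50
Round 2 — Fallow, Newell overflow.
  Inley: +20+65 → 95 ≥ 30
Round 3 — Inley overflows.
No further overflows.

Eston, Fallow, Inley, Newell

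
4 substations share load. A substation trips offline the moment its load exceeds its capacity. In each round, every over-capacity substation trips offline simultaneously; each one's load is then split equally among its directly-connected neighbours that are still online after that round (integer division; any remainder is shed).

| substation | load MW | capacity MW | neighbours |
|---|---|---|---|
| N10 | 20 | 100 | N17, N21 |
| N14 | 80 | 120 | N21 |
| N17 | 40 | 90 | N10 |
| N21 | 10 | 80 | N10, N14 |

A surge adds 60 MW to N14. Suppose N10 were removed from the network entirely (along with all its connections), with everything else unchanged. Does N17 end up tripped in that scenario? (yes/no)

With N10 removed:
Round 1 — N14 at 140 > 120. N14 trips offline.
  N14 sheds 140 MW to N21: 140 each.
    N21: 10+140 = 150 > 80
Round 2 — N21 trips offline.
  N21 sheds 150 MW: no online neighbours, lost.
No further trips.

no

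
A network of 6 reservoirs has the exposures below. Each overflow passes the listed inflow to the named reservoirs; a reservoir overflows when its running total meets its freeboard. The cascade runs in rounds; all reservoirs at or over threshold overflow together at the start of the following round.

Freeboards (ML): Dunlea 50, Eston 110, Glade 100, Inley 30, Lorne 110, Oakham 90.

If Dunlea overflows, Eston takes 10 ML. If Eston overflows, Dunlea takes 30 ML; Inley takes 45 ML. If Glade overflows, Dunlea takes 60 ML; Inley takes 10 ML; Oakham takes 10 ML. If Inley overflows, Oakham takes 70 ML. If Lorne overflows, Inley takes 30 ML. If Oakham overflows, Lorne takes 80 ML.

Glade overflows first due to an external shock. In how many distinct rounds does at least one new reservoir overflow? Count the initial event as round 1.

2

Round 1 — Glade overflows (initial).
  Dunlea: +60 → 60 ≥ 50
  Inley: +10 → 10 < 30
  Oakham: +10 → 10 < 90
Round 2 — Dunlea overflows.
  Eston: +10 → 10 < 110
No further overflows.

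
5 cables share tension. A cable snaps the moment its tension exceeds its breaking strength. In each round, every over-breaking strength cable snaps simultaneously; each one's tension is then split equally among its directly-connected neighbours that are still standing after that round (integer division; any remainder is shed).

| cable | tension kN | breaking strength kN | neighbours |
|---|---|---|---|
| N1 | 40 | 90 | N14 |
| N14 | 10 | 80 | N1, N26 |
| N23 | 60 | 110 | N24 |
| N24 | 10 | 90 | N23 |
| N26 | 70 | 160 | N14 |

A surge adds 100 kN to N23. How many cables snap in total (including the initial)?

2

Round 1 — N23 at 160 > 110. N23 snaps.
  N23 sheds 160 kN to N24: 160 each.
    N24: 10+160 = 170 > 90
Round 2 — N24 snaps.
  N24 sheds 170 kN: no online neighbours, lost.
No further breaks.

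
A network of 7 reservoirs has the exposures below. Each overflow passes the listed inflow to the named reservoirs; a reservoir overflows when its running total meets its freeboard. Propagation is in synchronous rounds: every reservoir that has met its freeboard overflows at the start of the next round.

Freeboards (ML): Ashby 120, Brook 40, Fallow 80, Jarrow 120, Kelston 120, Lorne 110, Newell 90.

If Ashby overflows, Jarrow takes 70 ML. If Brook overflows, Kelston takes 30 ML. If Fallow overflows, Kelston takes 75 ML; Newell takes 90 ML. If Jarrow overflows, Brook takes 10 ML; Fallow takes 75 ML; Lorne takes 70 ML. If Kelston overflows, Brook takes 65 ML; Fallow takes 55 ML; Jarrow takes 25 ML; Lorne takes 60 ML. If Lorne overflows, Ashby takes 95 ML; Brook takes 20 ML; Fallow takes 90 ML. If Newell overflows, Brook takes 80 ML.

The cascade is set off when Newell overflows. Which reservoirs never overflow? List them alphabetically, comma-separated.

Round 1 — Newell overflows (initial).
  Brook: +80 → 80 ≥ 40
Round 2 — Brook overflows.
  Kelston: +30 → 30 < 120
No further overflows.

Ashby, Fallow, Jarrow, Kelston, Lorne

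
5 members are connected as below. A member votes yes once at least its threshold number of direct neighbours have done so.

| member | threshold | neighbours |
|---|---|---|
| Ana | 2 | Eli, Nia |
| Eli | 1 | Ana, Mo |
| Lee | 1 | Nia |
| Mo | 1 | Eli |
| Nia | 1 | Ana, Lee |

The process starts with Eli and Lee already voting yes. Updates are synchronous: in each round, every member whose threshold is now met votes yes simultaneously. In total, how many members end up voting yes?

5

Round 1 — Eli, Lee vote yes (initial).
Round 2 — checking thresholds:
  Ana: 1 of 2 neighbours < 2, holds.
  Mo: 1 of 1 neighbours ≥ 1, votes yes.
  Nia: 1 of 2 neighbours ≥ 1, votes yes.
Round 3 — checking thresholds:
  Ana: 2 of 2 neighbours ≥ 2, votes yes.
Round 4 — no new yes votes; cascade stops.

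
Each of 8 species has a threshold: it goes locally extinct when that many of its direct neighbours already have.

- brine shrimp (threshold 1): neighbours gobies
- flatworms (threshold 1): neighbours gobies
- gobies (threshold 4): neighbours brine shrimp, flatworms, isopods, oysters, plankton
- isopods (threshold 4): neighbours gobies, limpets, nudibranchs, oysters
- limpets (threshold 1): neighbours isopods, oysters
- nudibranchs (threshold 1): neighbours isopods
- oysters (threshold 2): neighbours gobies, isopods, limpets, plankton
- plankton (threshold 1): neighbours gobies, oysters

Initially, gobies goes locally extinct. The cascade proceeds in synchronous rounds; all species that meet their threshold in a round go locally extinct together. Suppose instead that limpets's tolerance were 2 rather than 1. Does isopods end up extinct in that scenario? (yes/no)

With limpets's tolerance at 2:
Round 1 — gobies goes locally extinct (initial).
Round 2 — checking thresholds:
  brine shrimp: 1 of 1 neighbours ≥ 1, goes locally extinct.
  flatworms: 1 of 1 neighbours ≥ 1, goes locally extinct.
  isopods: 1 of 4 neighbours < 4, below threshold.
  oysters: 1 of 4 neighbours < 2, below threshold.
  plankton: 1 of 2 neighbours ≥ 1, goes locally extinct.
Round 3 — checking thresholds:
  isopods: 1 of 4 neighbours < 4, below threshold.
  oysters: 2 of 4 neighbours ≥ 2, goes locally extinct.
Round 4 — no new extinctions; cascade stops.

no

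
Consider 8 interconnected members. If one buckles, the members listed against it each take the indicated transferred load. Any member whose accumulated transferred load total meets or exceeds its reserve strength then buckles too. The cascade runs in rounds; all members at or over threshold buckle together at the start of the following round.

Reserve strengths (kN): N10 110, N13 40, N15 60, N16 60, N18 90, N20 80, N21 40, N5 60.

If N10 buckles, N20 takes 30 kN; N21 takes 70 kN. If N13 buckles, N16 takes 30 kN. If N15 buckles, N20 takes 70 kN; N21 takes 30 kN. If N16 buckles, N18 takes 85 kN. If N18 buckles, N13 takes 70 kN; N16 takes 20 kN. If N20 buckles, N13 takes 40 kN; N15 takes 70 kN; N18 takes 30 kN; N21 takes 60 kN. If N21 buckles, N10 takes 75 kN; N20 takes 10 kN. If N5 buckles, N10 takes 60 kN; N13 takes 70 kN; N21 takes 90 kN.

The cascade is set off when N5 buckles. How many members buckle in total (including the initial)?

4

Round 1 — N5 buckles (initial).
  N10: +60 → 60 < 110
  N13: +70 → 70 ≥ 40
  N21: +90 → 90 ≥ 40
Round 2 — N13, N21 buckle.
  N10: +75 → 135 ≥ 110
  N16: +30 → 30 < 60
  N20: +10 → 10 < 80
Round 3 — N10 buckles.
  N20: +30 → 40 < 80
No further bucklings.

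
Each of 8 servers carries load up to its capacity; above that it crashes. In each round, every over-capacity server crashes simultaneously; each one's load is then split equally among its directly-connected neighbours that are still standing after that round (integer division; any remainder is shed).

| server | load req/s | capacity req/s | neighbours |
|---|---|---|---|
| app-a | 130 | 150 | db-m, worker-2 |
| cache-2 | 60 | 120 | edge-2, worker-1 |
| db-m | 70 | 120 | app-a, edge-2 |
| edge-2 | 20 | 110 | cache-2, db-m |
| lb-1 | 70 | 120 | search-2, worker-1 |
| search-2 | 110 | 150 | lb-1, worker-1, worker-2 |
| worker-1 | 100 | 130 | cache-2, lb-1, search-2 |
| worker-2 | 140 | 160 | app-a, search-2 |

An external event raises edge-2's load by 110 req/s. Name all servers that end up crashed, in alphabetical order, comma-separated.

Round 1 — edge-2 at 130 > 110. edge-2 crashes.
  edge-2 sheds 130 req/s to cache-2, db-m: 65 each.
    cache-2: 60+65 = 125 > 120
    db-m: 70+65 = 135 > 120
Round 2 — cache-2, db-m crash.
  cache-2 sheds 125 req/s to worker-1: 125 each.
    worker-1: 100+125 = 225 > 130
  db-m sheds 135 req/s to app-a: 135 each.
    app-a: 130+135 = 265 > 150
Round 3 — app-a, worker-1 crash.
  app-a sheds 265 req/s to worker-2: 265 each.
    worker-2: 140+265 = 405 > 160
  worker-1 sheds 225 req/s to lb-1, search-2: 112 each (1 lost).
    lb-1: 70+112 = 182 > 120
    search-2: 110+112 = 222 > 150
Round 4 — lb-1, search-2, worker-2 crash.
  lb-1 sheds 182 req/s: no online neighbours, lost.
  search-2 sheds 222 req/s: no online neighbours, lost.
  worker-2 sheds 405 req/s: no online neighbours, lost.
No further crashes.

app-a, cache-2, db-m, edge-2, lb-1, search-2, worker-1, worker-2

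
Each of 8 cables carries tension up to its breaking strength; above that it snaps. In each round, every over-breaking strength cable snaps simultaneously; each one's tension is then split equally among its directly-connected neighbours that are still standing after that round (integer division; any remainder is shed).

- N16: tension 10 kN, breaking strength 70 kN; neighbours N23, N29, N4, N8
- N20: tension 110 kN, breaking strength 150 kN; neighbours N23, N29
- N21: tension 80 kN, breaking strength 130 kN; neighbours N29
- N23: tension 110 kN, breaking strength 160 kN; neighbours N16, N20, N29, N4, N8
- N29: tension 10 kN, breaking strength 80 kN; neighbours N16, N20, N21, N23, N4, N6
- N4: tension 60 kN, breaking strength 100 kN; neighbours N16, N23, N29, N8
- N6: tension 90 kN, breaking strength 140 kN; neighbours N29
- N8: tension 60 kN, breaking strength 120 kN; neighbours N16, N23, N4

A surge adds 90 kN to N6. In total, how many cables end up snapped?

2

Round 1 — N6 at 180 > 140. N6 snaps.
  N6 sheds 180 kN to N29: 180 each.
    N29: 10+180 = 190 > 80
Round 2 — N29 snaps.
  N29 sheds 190 kN to N16, N20, N21, N23, N4: 38 each.
    N16: 10+38 = 48 ≤ 70
    N20: 110+38 = 148 ≤ 150
    N21: 80+38 = 118 ≤ 130
    N23: 110+38 = 148 ≤ 160
    N4: 60+38 = 98 ≤ 100
No further breaks.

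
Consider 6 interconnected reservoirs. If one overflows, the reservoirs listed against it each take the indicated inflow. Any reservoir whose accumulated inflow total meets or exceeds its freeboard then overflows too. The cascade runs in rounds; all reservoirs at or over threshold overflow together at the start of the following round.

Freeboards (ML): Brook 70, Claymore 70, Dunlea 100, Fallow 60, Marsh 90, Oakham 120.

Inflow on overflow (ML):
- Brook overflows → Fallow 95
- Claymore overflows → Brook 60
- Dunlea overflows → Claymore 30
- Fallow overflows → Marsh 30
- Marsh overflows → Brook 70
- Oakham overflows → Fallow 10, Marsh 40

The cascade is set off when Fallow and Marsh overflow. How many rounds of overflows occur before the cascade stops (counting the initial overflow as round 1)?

2

Round 1 — Fallow, Marsh overflow (initial).
  Brook: +70 → 70 ≥ 70
Round 2 — Brook overflows.
No further overflows.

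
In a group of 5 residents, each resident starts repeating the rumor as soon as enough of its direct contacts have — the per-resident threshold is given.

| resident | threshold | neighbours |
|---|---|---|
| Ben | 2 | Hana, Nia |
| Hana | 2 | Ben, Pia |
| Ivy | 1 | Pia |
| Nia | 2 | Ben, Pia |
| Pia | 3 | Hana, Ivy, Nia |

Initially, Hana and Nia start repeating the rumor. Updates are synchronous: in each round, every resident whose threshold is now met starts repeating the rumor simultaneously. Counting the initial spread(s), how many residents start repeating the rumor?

Round 1 — Hana, Nia start repeating the rumor (initial).
Round 2 — checking thresholds:
  Ben: 2 of 2 neighbours ≥ 2, starts repeating the rumor.
  Pia: 2 of 3 neighbours < 3, below threshold.
Round 3 — no new spreads; cascade stops.

3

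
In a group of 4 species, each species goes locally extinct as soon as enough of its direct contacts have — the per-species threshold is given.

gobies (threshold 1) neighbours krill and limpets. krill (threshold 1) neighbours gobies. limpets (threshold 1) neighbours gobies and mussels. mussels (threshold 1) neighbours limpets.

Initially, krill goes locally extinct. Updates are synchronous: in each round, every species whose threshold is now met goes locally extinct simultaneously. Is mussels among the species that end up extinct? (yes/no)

Round 1 — krill goes locally extinct (initial).
Round 2 — checking thresholds:
  gobies: 1 of 2 neighbours ≥ 1, goes locally extinct.
Round 3 — checking thresholds:
  limpets: 1 of 2 neighbours ≥ 1, goes locally extinct.
Round 4 — checking thresholds:
  mussels: 1 of 1 neighbours ≥ 1, goes locally extinct.
Round 5 — no new extinctions; cascade stops.

yes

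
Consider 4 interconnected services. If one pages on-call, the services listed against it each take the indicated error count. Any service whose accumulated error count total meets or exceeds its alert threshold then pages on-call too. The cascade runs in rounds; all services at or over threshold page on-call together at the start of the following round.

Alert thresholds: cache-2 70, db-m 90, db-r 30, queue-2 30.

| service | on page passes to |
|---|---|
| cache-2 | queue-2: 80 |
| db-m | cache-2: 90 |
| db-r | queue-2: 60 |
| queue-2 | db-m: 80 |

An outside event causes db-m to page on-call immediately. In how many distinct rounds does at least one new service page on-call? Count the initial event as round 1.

Round 1 — db-m pages on-call (initial).
  cache-2: +90 → 90 ≥ 70
Round 2 — cache-2 pages on-call.
  queue-2: +80 → 80 ≥ 30
Round 3 — queue-2 pages on-call.
No further pages.

3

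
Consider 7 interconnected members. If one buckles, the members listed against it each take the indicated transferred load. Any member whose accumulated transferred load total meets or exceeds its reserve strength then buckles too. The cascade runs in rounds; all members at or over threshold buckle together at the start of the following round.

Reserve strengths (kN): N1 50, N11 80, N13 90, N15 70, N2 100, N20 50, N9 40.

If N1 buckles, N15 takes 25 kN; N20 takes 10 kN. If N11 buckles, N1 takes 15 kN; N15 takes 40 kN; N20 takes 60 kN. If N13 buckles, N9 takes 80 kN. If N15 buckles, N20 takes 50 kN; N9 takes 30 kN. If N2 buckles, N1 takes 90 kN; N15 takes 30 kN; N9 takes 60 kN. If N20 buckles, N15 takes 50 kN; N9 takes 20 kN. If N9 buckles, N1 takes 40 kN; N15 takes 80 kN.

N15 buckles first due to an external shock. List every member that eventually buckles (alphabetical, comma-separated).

N15, N20, N9

Round 1 — N15 buckles (initial).
  N20: +50 → 50 ≥ 50
  N9: +30 → 30 < 40
Round 2 — N20 buckles.
  N9: +20 → 50 ≥ 40
Round 3 — N9 buckles.
  N1: +40 → 40 < 50
No further bucklings.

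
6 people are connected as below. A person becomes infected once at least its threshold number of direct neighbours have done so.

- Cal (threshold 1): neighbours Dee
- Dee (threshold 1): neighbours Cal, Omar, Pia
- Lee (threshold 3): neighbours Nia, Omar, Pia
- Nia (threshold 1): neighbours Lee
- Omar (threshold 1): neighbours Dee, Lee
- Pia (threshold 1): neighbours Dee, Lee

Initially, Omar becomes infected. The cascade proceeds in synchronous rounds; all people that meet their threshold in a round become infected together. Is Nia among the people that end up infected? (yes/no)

no

Round 1 — Omar becomes infected (initial).
Round 2 — checking thresholds:
  Dee: 1 of 3 neighbours ≥ 1, becomes infected.
  Lee: 1 of 3 neighbours < 3, below threshold.
Round 3 — checking thresholds:
  Cal: 1 of 1 neighbours ≥ 1, becomes infected.
  Lee: 1 of 3 neighbours < 3, below threshold.
  Pia: 1 of 2 neighbours ≥ 1, becomes infected.
Round 4 — no new infections; cascade stops.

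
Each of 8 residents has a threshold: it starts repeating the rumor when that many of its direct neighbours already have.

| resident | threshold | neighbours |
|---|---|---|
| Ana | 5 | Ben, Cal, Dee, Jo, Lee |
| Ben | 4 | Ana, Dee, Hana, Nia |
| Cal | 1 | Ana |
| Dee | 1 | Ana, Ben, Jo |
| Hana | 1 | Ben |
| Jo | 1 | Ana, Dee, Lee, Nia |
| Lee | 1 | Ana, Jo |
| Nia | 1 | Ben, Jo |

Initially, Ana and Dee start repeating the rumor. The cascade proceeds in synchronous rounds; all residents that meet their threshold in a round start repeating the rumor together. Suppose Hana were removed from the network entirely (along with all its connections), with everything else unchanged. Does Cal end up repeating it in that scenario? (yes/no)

yes

With Hana removed:
Round 1 — Ana, Dee start repeating the rumor (initial).
Round 2 — checking thresholds:
  Ben: 2 of 3 neighbours < 4, holds.
  Cal: 1 of 1 neighbours ≥ 1, starts repeating the rumor.
  Jo: 2 of 4 neighbours ≥ 1, starts repeating the rumor.
  Lee: 1 of 2 neighbours ≥ 1, starts repeating the rumor.
Round 3 — checking thresholds:
  Ben: 2 of 3 neighbours < 4, holds.
  Nia: 1 of 2 neighbours ≥ 1, starts repeating the rumor.
Round 4 — no new spreads; cascade stops.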